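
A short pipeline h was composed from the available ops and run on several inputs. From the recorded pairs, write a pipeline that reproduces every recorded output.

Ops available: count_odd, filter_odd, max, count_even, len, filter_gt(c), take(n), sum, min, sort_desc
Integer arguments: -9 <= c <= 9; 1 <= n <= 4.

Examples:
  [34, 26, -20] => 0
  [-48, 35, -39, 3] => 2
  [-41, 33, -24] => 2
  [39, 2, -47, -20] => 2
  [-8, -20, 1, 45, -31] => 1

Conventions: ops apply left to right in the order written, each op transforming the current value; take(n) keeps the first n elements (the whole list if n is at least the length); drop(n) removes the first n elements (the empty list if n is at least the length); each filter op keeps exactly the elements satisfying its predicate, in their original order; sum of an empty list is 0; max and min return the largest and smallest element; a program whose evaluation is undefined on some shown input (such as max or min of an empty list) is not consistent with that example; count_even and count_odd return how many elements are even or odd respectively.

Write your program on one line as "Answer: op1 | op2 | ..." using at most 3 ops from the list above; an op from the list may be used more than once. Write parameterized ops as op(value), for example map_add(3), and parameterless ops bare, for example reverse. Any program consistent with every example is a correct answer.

take(3) | filter_odd | len

Check, running the answer program on each example:
  [34, 26, -20] -> [34, 26, -20] -> [] -> 0
  [-48, 35, -39, 3] -> [-48, 35, -39] -> [35, -39] -> 2
  [-41, 33, -24] -> [-41, 33, -24] -> [-41, 33] -> 2
  [39, 2, -47, -20] -> [39, 2, -47] -> [39, -47] -> 2
  [-8, -20, 1, 45, -31] -> [-8, -20, 1] -> [1] -> 1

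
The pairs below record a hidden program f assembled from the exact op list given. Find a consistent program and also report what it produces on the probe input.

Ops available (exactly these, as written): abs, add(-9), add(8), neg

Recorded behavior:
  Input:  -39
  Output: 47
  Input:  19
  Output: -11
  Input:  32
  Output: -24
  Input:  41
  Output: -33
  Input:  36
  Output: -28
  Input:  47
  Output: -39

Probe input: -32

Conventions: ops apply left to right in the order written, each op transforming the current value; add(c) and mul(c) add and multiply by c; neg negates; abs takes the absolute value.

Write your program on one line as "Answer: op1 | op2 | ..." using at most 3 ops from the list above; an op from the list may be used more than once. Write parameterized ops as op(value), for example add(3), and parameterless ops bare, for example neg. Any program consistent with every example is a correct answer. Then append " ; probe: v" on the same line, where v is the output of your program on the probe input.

neg | add(8) ; probe: 40

Check, running the answer program on each example:
  -39 -> 39 -> 47
  19 -> -19 -> -11
  32 -> -32 -> -24
  41 -> -41 -> -33
  36 -> -36 -> -28
  47 -> -47 -> -39
  probe: -32 -> 32 -> 40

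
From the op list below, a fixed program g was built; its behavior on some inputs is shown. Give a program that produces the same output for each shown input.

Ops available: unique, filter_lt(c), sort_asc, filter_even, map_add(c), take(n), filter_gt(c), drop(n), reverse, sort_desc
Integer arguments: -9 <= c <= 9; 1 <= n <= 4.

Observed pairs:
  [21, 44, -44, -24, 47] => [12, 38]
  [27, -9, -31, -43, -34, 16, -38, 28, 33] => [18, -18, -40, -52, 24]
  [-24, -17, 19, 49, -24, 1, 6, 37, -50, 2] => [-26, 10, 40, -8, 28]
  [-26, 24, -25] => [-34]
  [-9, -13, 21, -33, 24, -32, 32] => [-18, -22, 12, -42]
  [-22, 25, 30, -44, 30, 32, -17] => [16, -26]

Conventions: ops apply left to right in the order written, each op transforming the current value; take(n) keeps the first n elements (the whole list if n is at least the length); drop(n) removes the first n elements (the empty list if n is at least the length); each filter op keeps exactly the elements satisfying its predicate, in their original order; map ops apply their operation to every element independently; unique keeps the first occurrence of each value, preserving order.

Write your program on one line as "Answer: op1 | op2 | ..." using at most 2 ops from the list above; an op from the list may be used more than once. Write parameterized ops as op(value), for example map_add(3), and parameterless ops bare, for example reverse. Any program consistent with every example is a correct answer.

map_add(-9) | filter_even

Check, running the answer program on each example:
  [21, 44, -44, -24, 47] -> [12, 35, -53, -33, 38] -> [12, 38]
  [27, -9, -31, -43, -34, 16, -38, 28, 33] -> [18, -18, -40, -52, -43, 7, -47, 19, 24] -> [18, -18, -40, -52, 24]
  [-24, -17, 19, 49, -24, 1, 6, 37, -50, 2] -> [-33, -26, 10, 40, -33, -8, -3, 28, -59, -7] -> [-26, 10, 40, -8, 28]
  [-26, 24, -25] -> [-35, 15, -34] -> [-34]
  [-9, -13, 21, -33, 24, -32, 32] -> [-18, -22, 12, -42, 15, -41, 23] -> [-18, -22, 12, -42]
  [-22, 25, 30, -44, 30, 32, -17] -> [-31, 16, 21, -53, 21, 23, -26] -> [16, -26]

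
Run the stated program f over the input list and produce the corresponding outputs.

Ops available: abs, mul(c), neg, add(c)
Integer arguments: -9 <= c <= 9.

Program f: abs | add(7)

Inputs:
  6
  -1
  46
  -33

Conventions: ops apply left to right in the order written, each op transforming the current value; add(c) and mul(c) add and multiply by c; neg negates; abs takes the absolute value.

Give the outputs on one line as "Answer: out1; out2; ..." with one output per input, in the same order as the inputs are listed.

Execution, op by op:
  6 -> 6 -> 13
  -1 -> 1 -> 8
  46 -> 46 -> 53
  -33 -> 33 -> 40

13; 8; 53; 40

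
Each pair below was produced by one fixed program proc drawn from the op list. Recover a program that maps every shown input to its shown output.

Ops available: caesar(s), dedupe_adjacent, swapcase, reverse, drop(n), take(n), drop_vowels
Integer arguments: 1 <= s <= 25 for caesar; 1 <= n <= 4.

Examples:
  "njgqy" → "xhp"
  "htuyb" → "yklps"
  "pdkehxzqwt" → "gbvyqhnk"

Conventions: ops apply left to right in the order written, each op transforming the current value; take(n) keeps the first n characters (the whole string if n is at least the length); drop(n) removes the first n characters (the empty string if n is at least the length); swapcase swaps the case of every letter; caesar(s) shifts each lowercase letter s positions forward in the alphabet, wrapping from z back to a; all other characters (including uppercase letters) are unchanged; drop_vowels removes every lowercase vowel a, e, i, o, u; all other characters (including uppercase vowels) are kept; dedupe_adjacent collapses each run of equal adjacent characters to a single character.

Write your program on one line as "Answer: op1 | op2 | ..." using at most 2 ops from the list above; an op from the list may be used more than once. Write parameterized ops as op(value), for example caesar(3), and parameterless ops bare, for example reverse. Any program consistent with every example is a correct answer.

caesar(17) | drop_vowels

Check, running the answer program on each example:
  "njgqy" -> "eaxhp" -> "xhp"
  "htuyb" -> "yklps" -> "yklps"
  "pdkehxzqwt" -> "gubvyoqhnk" -> "gbvyqhnk"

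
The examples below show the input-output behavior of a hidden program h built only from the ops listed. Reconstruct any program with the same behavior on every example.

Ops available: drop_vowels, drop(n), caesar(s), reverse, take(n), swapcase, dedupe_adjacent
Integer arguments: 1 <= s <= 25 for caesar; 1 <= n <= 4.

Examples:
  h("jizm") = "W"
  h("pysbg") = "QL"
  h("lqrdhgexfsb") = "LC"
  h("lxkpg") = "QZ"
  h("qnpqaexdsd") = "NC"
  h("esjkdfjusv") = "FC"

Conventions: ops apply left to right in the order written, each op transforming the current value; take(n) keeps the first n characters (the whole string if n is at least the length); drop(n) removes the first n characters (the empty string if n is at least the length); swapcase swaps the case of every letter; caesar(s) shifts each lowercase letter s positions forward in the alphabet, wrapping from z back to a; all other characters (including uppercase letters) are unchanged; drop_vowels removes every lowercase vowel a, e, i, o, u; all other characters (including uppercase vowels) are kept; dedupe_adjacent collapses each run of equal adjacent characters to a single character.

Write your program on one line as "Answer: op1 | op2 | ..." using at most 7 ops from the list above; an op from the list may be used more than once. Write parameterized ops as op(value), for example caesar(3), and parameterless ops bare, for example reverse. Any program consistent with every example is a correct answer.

caesar(13) | drop(3) | reverse | caesar(23) | swapcase | take(2)

Check, running the answer program on each example:
  "jizm" -> "wvmz" -> "z" -> "z" -> "w" -> "W" -> "W"
  "pysbg" -> "clfot" -> "ot" -> "to" -> "ql" -> "QL" -> "QL"
  "lqrdhgexfsb" -> "ydequtrksfo" -> "qutrksfo" -> "ofskrtuq" -> "lcphoqrn" -> "LCPHOQRN" -> "LC"
  "lxkpg" -> "ykxct" -> "ct" -> "tc" -> "qz" -> "QZ" -> "QZ"
  "qnpqaexdsd" -> "dacdnrkqfq" -> "dnrkqfq" -> "qfqkrnd" -> "ncnhoka" -> "NCNHOKA" -> "NC"
  "esjkdfjusv" -> "rfwxqswhfi" -> "xqswhfi" -> "ifhwsqx" -> "fcetpnu" -> "FCETPNU" -> "FC"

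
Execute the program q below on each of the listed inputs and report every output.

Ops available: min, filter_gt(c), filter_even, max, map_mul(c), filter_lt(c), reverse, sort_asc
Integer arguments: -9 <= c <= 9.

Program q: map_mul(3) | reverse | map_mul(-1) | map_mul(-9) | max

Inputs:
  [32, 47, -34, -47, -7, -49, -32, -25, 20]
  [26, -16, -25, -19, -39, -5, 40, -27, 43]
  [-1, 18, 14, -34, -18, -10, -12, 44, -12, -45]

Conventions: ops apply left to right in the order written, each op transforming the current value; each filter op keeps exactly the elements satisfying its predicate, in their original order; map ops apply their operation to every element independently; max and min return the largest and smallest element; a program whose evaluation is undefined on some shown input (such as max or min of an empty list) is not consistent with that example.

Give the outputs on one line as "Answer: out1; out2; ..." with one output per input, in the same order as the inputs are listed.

Execution, op by op:
  [32, 47, -34, -47, -7, -49, -32, -25, 20] -> [96, 141, -102, -141, -21, -147, -96, -75, 60] -> [60, -75, -96, -147, -21, -141, -102, 141, 96] -> [-60, 75, 96, 147, 21, 141, 102, -141, -96] -> [540, -675, -864, -1323, -189, -1269, -918, 1269, 864] -> 1269
  [26, -16, -25, -19, -39, -5, 40, -27, 43] -> [78, -48, -75, -57, -117, -15, 120, -81, 129] -> [129, -81, 120, -15, -117, -57, -75, -48, 78] -> [-129, 81, -120, 15, 117, 57, 75, 48, -78] -> [1161, -729, 1080, -135, -1053, -513, -675, -432, 702] -> 1161
  [-1, 18, 14, -34, -18, -10, -12, 44, -12, -45] -> [-3, 54, 42, -102, -54, -30, -36, 132, -36, -135] -> [-135, -36, 132, -36, -30, -54, -102, 42, 54, -3] -> [135, 36, -132, 36, 30, 54, 102, -42, -54, 3] -> [-1215, -324, 1188, -324, -270, -486, -918, 378, 486, -27] -> 1188

1269; 1161; 1188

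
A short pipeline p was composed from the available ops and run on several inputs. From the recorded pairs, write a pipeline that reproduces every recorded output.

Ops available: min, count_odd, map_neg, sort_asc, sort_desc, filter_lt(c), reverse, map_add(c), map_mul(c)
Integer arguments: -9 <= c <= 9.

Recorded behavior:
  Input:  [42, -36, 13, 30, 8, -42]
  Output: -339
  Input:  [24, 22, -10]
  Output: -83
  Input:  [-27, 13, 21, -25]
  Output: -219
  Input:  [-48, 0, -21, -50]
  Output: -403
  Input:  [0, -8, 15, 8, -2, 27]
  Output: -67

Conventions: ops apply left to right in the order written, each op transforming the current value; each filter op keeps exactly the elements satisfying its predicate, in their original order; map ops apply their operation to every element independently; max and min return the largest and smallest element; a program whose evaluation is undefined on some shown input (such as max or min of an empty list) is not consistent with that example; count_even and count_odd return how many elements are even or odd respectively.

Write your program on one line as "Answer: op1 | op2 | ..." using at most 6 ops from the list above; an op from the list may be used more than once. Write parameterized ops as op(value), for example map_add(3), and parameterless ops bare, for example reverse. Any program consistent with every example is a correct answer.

map_mul(-8) | map_neg | map_add(-3) | reverse | sort_desc | min

Check, running the answer program on each example:
  [42, -36, 13, 30, 8, -42] -> [-336, 288, -104, -240, -64, 336] -> [336, -288, 104, 240, 64, -336] -> [333, -291, 101, 237, 61, -339] -> [-339, 61, 237, 101, -291, 333] -> [333, 237, 101, 61, -291, -339] -> -339
  [24, 22, -10] -> [-192, -176, 80] -> [192, 176, -80] -> [189, 173, -83] -> [-83, 173, 189] -> [189, 173, -83] -> -83
  [-27, 13, 21, -25] -> [216, -104, -168, 200] -> [-216, 104, 168, -200] -> [-219, 101, 165, -203] -> [-203, 165, 101, -219] -> [165, 101, -203, -219] -> -219
  [-48, 0, -21, -50] -> [384, 0, 168, 400] -> [-384, 0, -168, -400] -> [-387, -3, -171, -403] -> [-403, -171, -3, -387] -> [-3, -171, -387, -403] -> -403
  [0, -8, 15, 8, -2, 27] -> [0, 64, -120, -64, 16, -216] -> [0, -64, 120, 64, -16, 216] -> [-3, -67, 117, 61, -19, 213] -> [213, -19, 61, 117, -67, -3] -> [213, 117, 61, -3, -19, -67] -> -67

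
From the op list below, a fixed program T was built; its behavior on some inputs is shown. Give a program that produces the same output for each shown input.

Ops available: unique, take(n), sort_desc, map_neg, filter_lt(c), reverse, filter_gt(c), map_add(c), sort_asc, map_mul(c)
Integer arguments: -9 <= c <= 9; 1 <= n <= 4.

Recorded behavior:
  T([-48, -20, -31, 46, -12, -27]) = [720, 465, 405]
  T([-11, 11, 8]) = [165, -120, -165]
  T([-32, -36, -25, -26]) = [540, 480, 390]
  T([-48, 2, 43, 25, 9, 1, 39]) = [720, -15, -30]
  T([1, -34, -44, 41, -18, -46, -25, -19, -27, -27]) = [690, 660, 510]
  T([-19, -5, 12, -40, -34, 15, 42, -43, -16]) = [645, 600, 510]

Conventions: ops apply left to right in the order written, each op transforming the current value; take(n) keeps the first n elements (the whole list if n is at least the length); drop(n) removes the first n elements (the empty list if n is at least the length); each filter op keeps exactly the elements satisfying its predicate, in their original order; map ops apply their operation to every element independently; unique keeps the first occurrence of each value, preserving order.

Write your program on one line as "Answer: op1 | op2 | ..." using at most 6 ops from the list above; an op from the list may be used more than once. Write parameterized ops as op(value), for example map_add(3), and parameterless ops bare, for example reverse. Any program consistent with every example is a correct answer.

sort_desc | reverse | map_mul(-5) | take(3) | map_mul(3)

Check, running the answer program on each example:
  [-48, -20, -31, 46, -12, -27] -> [46, -12, -20, -27, -31, -48] -> [-48, -31, -27, -20, -12, 46] -> [240, 155, 135, 100, 60, -230] -> [240, 155, 135] -> [720, 465, 405]
  [-11, 11, 8] -> [11, 8, -11] -> [-11, 8, 11] -> [55, -40, -55] -> [55, -40, -55] -> [165, -120, -165]
  [-32, -36, -25, -26] -> [-25, -26, -32, -36] -> [-36, -32, -26, -25] -> [180, 160, 130, 125] -> [180, 160, 130] -> [540, 480, 390]
  [-48, 2, 43, 25, 9, 1, 39] -> [43, 39, 25, 9, 2, 1, -48] -> [-48, 1, 2, 9, 25, 39, 43] -> [240, -5, -10, -45, -125, -195, -215] -> [240, -5, -10] -> [720, -15, -30]
  [1, -34, -44, 41, -18, -46, -25, -19, -27, -27] -> [41, 1, -18, -19, -25, -27, -27, -34, -44, -46] -> [-46, -44, -34, -27, -27, -25, -19, -18, 1, 41] -> [230, 220, 170, 135, 135, 125, 95, 90, -5, -205] -> [230, 220, 170] -> [690, 660, 510]
  [-19, -5, 12, -40, -34, 15, 42, -43, -16] -> [42, 15, 12, -5, -16, -19, -34, -40, -43] -> [-43, -40, -34, -19, -16, -5, 12, 15, 42] -> [215, 200, 170, 95, 80, 25, -60, -75, -210] -> [215, 200, 170] -> [645, 600, 510]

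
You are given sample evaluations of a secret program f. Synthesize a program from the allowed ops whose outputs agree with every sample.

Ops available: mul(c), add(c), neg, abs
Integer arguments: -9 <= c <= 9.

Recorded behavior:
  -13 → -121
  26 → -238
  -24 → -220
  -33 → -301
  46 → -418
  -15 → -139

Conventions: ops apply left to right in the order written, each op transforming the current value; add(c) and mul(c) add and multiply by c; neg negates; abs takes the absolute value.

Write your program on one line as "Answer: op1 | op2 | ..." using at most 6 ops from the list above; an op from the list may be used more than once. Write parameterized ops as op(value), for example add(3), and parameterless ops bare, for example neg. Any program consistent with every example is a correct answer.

abs | neg | mul(9) | add(-5) | add(1)

Check, running the answer program on each example:
  -13 -> 13 -> -13 -> -117 -> -122 -> -121
  26 -> 26 -> -26 -> -234 -> -239 -> -238
  -24 -> 24 -> -24 -> -216 -> -221 -> -220
  -33 -> 33 -> -33 -> -297 -> -302 -> -301
  46 -> 46 -> -46 -> -414 -> -419 -> -418
  -15 -> 15 -> -15 -> -135 -> -140 -> -139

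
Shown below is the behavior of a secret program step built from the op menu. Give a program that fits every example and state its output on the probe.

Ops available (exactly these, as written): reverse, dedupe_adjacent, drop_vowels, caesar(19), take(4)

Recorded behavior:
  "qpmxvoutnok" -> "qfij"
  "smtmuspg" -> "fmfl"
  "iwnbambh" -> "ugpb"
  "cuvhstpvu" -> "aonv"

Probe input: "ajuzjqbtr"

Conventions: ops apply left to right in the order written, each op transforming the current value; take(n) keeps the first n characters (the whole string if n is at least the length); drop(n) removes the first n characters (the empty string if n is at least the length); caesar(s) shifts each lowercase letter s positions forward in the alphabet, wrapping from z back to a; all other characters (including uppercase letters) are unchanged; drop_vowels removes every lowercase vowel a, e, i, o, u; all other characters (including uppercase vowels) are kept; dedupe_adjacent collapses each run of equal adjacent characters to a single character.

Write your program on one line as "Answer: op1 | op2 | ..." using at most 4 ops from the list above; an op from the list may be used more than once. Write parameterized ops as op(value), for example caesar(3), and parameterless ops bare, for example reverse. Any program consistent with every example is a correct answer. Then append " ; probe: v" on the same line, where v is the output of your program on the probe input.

take(4) | reverse | caesar(19) ; probe: "snct"

Check, running the answer program on each example:
  "qpmxvoutnok" -> "qpmx" -> "xmpq" -> "qfij"
  "smtmuspg" -> "smtm" -> "mtms" -> "fmfl"
  "iwnbambh" -> "iwnb" -> "bnwi" -> "ugpb"
  "cuvhstpvu" -> "cuvh" -> "hvuc" -> "aonv"
  probe: "ajuzjqbtr" -> "ajuz" -> "zuja" -> "snct"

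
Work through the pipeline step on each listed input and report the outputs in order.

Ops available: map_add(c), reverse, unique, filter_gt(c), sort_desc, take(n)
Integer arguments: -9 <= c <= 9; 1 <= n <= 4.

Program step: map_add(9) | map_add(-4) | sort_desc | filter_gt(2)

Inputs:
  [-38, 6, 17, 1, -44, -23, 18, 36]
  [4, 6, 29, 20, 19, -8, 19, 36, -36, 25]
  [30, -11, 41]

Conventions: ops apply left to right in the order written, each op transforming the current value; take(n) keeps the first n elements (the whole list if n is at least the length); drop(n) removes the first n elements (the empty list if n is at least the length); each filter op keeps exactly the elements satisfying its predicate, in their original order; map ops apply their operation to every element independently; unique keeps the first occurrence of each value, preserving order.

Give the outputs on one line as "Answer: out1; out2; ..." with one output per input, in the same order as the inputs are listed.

[41, 23, 22, 11, 6]; [41, 34, 30, 25, 24, 24, 11, 9]; [46, 35]

Execution, op by op:
  [-38, 6, 17, 1, -44, -23, 18, 36] -> [-29, 15, 26, 10, -35, -14, 27, 45] -> [-33, 11, 22, 6, -39, -18, 23, 41] -> [41, 23, 22, 11, 6, -18, -33, -39] -> [41, 23, 22, 11, 6]
  [4, 6, 29, 20, 19, -8, 19, 36, -36, 25] -> [13, 15, 38, 29, 28, 1, 28, 45, -27, 34] -> [9, 11, 34, 25, 24, -3, 24, 41, -31, 30] -> [41, 34, 30, 25, 24, 24, 11, 9, -3, -31] -> [41, 34, 30, 25, 24, 24, 11, 9]
  [30, -11, 41] -> [39, -2, 50] -> [35, -6, 46] -> [46, 35, -6] -> [46, 35]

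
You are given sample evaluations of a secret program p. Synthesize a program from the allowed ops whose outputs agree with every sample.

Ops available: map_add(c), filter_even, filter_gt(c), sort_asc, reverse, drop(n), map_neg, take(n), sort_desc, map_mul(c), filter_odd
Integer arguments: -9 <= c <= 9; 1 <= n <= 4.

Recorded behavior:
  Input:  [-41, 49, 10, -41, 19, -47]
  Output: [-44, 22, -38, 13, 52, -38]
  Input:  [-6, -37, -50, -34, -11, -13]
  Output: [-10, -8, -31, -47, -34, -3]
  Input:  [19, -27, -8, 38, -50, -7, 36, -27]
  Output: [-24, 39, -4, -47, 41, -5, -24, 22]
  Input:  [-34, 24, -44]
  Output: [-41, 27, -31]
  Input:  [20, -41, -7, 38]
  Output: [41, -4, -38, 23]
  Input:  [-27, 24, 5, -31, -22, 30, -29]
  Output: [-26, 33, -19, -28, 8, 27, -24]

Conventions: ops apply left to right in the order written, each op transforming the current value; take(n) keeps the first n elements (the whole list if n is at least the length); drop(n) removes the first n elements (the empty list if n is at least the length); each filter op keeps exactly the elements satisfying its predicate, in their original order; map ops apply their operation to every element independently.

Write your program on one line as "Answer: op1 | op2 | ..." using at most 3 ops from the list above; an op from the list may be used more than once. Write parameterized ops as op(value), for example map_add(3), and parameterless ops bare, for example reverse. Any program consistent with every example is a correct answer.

map_add(3) | reverse

Check, running the answer program on each example:
  [-41, 49, 10, -41, 19, -47] -> [-38, 52, 13, -38, 22, -44] -> [-44, 22, -38, 13, 52, -38]
  [-6, -37, -50, -34, -11, -13] -> [-3, -34, -47, -31, -8, -10] -> [-10, -8, -31, -47, -34, -3]
  [19, -27, -8, 38, -50, -7, 36, -27] -> [22, -24, -5, 41, -47, -4, 39, -24] -> [-24, 39, -4, -47, 41, -5, -24, 22]
  [-34, 24, -44] -> [-31, 27, -41] -> [-41, 27, -31]
  [20, -41, -7, 38] -> [23, -38, -4, 41] -> [41, -4, -38, 23]
  [-27, 24, 5, -31, -22, 30, -29] -> [-24, 27, 8, -28, -19, 33, -26] -> [-26, 33, -19, -28, 8, 27, -24]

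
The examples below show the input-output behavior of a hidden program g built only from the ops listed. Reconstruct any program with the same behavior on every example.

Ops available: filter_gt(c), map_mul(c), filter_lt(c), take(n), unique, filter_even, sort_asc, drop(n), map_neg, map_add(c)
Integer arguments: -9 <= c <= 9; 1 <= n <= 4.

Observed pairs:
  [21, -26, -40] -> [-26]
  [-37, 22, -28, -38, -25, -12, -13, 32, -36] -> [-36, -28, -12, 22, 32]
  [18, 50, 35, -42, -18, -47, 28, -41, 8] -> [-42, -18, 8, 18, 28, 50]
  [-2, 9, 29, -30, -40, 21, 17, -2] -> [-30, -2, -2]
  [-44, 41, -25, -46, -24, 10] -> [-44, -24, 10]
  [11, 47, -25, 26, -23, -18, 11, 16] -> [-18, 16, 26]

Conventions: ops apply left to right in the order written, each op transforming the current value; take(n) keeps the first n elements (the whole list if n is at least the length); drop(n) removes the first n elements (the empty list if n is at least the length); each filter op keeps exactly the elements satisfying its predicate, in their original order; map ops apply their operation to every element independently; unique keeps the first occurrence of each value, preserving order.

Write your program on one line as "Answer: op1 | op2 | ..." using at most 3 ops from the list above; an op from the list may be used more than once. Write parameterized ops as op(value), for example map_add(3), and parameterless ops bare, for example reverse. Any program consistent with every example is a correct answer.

sort_asc | drop(1) | filter_even

Check, running the answer program on each example:
  [21, -26, -40] -> [-40, -26, 21] -> [-26, 21] -> [-26]
  [-37, 22, -28, -38, -25, -12, -13, 32, -36] -> [-38, -37, -36, -28, -25, -13, -12, 22, 32] -> [-37, -36, -28, -25, -13, -12, 22, 32] -> [-36, -28, -12, 22, 32]
  [18, 50, 35, -42, -18, -47, 28, -41, 8] -> [-47, -42, -41, -18, 8, 18, 28, 35, 50] -> [-42, -41, -18, 8, 18, 28, 35, 50] -> [-42, -18, 8, 18, 28, 50]
  [-2, 9, 29, -30, -40, 21, 17, -2] -> [-40, -30, -2, -2, 9, 17, 21, 29] -> [-30, -2, -2, 9, 17, 21, 29] -> [-30, -2, -2]
  [-44, 41, -25, -46, -24, 10] -> [-46, -44, -25, -24, 10, 41] -> [-44, -25, -24, 10, 41] -> [-44, -24, 10]
  [11, 47, -25, 26, -23, -18, 11, 16] -> [-25, -23, -18, 11, 11, 16, 26, 47] -> [-23, -18, 11, 11, 16, 26, 47] -> [-18, 16, 26]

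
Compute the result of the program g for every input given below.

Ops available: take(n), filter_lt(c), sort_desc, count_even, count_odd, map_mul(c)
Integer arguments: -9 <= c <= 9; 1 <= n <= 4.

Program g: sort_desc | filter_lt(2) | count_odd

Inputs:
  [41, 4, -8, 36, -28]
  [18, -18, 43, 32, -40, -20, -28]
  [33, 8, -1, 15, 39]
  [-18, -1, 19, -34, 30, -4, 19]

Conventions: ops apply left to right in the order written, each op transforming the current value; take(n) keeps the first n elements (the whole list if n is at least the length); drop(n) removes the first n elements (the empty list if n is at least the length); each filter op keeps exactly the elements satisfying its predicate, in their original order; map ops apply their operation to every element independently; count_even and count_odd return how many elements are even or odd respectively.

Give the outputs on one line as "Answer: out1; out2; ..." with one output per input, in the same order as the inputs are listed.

0; 0; 1; 1

Execution, op by op:
  [41, 4, -8, 36, -28] -> [41, 36, 4, -8, -28] -> [-8, -28] -> 0
  [18, -18, 43, 32, -40, -20, -28] -> [43, 32, 18, -18, -20, -28, -40] -> [-18, -20, -28, -40] -> 0
  [33, 8, -1, 15, 39] -> [39, 33, 15, 8, -1] -> [-1] -> 1
  [-18, -1, 19, -34, 30, -4, 19] -> [30, 19, 19, -1, -4, -18, -34] -> [-1, -4, -18, -34] -> 1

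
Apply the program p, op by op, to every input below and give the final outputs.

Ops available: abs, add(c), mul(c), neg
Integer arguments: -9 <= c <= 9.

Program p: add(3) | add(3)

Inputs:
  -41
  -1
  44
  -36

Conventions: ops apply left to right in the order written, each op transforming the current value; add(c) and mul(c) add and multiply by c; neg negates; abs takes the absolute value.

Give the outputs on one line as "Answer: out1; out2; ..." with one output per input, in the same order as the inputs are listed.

Execution, op by op:
  -41 -> -38 -> -35
  -1 -> 2 -> 5
  44 -> 47 -> 50
  -36 -> -33 -> -30

-35; 5; 50; -30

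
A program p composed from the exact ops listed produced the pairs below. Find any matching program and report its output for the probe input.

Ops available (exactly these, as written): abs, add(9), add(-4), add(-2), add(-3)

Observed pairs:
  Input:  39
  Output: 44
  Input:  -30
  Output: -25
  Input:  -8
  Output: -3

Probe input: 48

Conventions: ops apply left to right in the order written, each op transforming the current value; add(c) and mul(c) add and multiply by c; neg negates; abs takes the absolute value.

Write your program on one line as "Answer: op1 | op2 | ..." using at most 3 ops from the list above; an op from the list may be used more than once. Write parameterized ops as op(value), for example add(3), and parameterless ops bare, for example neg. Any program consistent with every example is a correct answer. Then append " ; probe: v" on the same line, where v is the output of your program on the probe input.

add(9) | add(-4) ; probe: 53

Check, running the answer program on each example:
  39 -> 48 -> 44
  -30 -> -21 -> -25
  -8 -> 1 -> -3
  probe: 48 -> 57 -> 53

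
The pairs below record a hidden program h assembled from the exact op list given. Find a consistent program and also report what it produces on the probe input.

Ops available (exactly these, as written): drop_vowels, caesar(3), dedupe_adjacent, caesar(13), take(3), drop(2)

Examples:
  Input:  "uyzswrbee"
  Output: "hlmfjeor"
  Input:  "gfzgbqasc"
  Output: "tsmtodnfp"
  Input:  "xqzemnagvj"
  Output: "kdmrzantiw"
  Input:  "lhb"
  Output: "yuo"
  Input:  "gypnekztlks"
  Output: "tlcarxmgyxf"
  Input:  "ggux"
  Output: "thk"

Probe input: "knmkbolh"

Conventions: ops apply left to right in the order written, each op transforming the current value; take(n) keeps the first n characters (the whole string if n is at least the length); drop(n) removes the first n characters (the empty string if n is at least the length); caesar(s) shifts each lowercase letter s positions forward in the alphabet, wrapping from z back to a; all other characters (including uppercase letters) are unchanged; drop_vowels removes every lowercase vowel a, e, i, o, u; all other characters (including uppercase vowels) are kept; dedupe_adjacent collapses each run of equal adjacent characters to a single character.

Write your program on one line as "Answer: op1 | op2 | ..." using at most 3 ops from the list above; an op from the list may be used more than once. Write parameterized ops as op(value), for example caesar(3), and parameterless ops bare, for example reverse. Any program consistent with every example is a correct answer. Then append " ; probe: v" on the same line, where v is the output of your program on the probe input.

dedupe_adjacent | caesar(13) ; probe: "xazxobyu"

Check, running the answer program on each example:
  "uyzswrbee" -> "uyzswrbe" -> "hlmfjeor"
  "gfzgbqasc" -> "gfzgbqasc" -> "tsmtodnfp"
  "xqzemnagvj" -> "xqzemnagvj" -> "kdmrzantiw"
  "lhb" -> "lhb" -> "yuo"
  "gypnekztlks" -> "gypnekztlks" -> "tlcarxmgyxf"
  "ggux" -> "gux" -> "thk"
  probe: "knmkbolh" -> "knmkbolh" -> "xazxobyu"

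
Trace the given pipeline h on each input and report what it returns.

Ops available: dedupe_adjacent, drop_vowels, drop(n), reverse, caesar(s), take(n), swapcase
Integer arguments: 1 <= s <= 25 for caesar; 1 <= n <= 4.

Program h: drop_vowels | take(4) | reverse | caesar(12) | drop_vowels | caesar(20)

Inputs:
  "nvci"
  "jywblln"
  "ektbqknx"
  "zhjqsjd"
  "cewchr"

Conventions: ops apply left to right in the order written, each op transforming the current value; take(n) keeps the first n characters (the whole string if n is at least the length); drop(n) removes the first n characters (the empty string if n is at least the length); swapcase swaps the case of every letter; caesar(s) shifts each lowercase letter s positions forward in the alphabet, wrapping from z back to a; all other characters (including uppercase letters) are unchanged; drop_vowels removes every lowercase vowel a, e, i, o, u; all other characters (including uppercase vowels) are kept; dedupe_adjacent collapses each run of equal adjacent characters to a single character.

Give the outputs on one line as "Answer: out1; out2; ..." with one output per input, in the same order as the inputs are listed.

Execution, op by op:
  "nvci" -> "nvc" -> "nvc" -> "cvn" -> "ohz" -> "hz" -> "bt"
  "jywblln" -> "jywblln" -> "jywb" -> "bwyj" -> "nikv" -> "nkv" -> "hep"
  "ektbqknx" -> "ktbqknx" -> "ktbq" -> "qbtk" -> "cnfw" -> "cnfw" -> "whzq"
  "zhjqsjd" -> "zhjqsjd" -> "zhjq" -> "qjhz" -> "cvtl" -> "cvtl" -> "wpnf"
  "cewchr" -> "cwchr" -> "cwch" -> "hcwc" -> "toio" -> "t" -> "n"

"bt"; "hep"; "whzq"; "wpnf"; "n"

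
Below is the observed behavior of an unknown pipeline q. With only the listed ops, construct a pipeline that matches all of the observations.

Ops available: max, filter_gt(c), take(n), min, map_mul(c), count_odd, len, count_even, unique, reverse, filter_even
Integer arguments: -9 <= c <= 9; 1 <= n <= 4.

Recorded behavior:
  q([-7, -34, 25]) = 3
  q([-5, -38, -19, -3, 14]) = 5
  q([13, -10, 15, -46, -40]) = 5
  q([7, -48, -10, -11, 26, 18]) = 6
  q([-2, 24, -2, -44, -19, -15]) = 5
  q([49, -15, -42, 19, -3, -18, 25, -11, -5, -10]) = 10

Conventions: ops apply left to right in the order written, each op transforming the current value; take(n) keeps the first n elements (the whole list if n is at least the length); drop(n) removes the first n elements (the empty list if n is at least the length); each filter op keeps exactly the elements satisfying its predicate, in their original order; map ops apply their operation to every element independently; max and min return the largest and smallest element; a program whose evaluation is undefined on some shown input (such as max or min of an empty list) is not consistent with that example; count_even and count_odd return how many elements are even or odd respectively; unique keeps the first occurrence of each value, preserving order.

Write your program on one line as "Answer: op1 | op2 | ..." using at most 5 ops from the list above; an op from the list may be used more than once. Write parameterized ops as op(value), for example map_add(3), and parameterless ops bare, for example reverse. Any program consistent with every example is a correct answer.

map_mul(7) | unique | map_mul(-4) | len

Check, running the answer program on each example:
  [-7, -34, 25] -> [-49, -238, 175] -> [-49, -238, 175] -> [196, 952, -700] -> 3
  [-5, -38, -19, -3, 14] -> [-35, -266, -133, -21, 98] -> [-35, -266, -133, -21, 98] -> [140, 1064, 532, 84, -392] -> 5
  [13, -10, 15, -46, -40] -> [91, -70, 105, -322, -280] -> [91, -70, 105, -322, -280] -> [-364, 280, -420, 1288, 1120] -> 5
  [7, -48, -10, -11, 26, 18] -> [49, -336, -70, -77, 182, 126] -> [49, -336, -70, -77, 182, 126] -> [-196, 1344, 280, 308, -728, -504] -> 6
  [-2, 24, -2, -44, -19, -15] -> [-14, 168, -14, -308, -133, -105] -> [-14, 168, -308, -133, -105] -> [56, -672, 1232, 532, 420] -> 5
  [49, -15, -42, 19, -3, -18, 25, -11, -5, -10] -> [343, -105, -294, 133, -21, -126, 175, -77, -35, -70] -> [343, -105, -294, 133, -21, -126, 175, -77, -35, -70] -> [-1372, 420, 1176, -532, 84, 504, -700, 308, 140, 280] -> 10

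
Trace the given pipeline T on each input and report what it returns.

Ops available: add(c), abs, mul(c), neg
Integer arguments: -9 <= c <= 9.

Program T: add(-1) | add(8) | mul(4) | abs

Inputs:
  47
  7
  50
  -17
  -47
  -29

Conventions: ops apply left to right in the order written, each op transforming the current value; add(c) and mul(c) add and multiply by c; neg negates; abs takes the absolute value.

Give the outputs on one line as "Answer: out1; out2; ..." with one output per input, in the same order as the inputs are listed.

216; 56; 228; 40; 160; 88

Execution, op by op:
  47 -> 46 -> 54 -> 216 -> 216
  7 -> 6 -> 14 -> 56 -> 56
  50 -> 49 -> 57 -> 228 -> 228
  -17 -> -18 -> -10 -> -40 -> 40
  -47 -> -48 -> -40 -> -160 -> 160
  -29 -> -30 -> -22 -> -88 -> 88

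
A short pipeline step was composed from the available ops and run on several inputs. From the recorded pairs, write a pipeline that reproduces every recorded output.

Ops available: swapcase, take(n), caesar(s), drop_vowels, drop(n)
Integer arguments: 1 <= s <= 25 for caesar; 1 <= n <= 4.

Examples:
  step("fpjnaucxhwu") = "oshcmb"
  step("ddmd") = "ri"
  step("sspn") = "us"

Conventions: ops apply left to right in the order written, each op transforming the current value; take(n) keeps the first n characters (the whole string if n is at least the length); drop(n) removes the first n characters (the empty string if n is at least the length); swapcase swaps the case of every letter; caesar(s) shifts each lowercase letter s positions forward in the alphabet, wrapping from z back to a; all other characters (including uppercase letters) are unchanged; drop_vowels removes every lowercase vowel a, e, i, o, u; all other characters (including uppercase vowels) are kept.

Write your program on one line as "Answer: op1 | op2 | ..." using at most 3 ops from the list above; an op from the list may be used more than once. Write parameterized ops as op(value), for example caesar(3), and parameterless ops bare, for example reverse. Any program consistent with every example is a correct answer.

drop_vowels | drop(2) | caesar(5)

Check, running the answer program on each example:
  "fpjnaucxhwu" -> "fpjncxhw" -> "jncxhw" -> "oshcmb"
  "ddmd" -> "ddmd" -> "md" -> "ri"
  "sspn" -> "sspn" -> "pn" -> "us"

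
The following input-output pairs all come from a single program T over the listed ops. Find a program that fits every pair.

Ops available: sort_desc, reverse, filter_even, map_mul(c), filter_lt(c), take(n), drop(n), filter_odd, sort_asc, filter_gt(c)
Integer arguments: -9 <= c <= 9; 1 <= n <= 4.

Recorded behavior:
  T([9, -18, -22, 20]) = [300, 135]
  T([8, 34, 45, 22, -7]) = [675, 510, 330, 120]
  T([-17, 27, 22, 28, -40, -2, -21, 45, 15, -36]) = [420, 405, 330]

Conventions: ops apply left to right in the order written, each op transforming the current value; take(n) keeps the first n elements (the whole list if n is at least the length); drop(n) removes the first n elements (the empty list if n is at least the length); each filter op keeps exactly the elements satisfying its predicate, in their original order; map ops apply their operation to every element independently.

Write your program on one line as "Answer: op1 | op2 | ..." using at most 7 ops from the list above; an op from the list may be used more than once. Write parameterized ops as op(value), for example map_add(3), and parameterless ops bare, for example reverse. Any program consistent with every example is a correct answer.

take(4) | map_mul(5) | filter_gt(0) | sort_asc | map_mul(3) | reverse

Check, running the answer program on each example:
  [9, -18, -22, 20] -> [9, -18, -22, 20] -> [45, -90, -110, 100] -> [45, 100] -> [45, 100] -> [135, 300] -> [300, 135]
  [8, 34, 45, 22, -7] -> [8, 34, 45, 22] -> [40, 170, 225, 110] -> [40, 170, 225, 110] -> [40, 110, 170, 225] -> [120, 330, 510, 675] -> [675, 510, 330, 120]
  [-17, 27, 22, 28, -40, -2, -21, 45, 15, -36] -> [-17, 27, 22, 28] -> [-85, 135, 110, 140] -> [135, 110, 140] -> [110, 135, 140] -> [330, 405, 420] -> [420, 405, 330]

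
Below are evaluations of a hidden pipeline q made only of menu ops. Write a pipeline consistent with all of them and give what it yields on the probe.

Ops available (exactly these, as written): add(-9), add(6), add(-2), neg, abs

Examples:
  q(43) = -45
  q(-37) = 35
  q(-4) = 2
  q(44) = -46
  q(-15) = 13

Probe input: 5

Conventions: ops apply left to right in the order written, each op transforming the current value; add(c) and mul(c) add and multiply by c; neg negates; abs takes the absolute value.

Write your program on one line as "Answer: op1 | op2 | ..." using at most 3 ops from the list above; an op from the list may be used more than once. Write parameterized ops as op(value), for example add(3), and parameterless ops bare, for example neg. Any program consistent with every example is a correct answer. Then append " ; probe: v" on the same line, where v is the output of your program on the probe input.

neg | add(-2) ; probe: -7

Check, running the answer program on each example:
  43 -> -43 -> -45
  -37 -> 37 -> 35
  -4 -> 4 -> 2
  44 -> -44 -> -46
  -15 -> 15 -> 13
  probe: 5 -> -5 -> -7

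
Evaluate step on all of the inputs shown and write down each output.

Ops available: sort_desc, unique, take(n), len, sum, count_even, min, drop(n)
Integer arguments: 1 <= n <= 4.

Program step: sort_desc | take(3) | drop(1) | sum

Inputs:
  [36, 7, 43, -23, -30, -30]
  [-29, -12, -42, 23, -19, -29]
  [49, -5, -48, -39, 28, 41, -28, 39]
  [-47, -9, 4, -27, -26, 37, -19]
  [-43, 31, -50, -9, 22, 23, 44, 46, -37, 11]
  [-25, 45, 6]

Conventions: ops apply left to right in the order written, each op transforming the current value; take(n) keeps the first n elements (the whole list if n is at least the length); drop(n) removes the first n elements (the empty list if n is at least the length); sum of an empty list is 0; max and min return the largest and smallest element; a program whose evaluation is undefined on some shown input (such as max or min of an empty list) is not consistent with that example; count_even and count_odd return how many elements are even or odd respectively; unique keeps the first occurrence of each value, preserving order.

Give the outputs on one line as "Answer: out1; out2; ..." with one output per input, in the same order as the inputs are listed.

Execution, op by op:
  [36, 7, 43, -23, -30, -30] -> [43, 36, 7, -23, -30, -30] -> [43, 36, 7] -> [36, 7] -> 43
  [-29, -12, -42, 23, -19, -29] -> [23, -12, -19, -29, -29, -42] -> [23, -12, -19] -> [-12, -19] -> -31
  [49, -5, -48, -39, 28, 41, -28, 39] -> [49, 41, 39, 28, -5, -28, -39, -48] -> [49, 41, 39] -> [41, 39] -> 80
  [-47, -9, 4, -27, -26, 37, -19] -> [37, 4, -9, -19, -26, -27, -47] -> [37, 4, -9] -> [4, -9] -> -5
  [-43, 31, -50, -9, 22, 23, 44, 46, -37, 11] -> [46, 44, 31, 23, 22, 11, -9, -37, -43, -50] -> [46, 44, 31] -> [44, 31] -> 75
  [-25, 45, 6] -> [45, 6, -25] -> [45, 6, -25] -> [6, -25] -> -19

43; -31; 80; -5; 75; -19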